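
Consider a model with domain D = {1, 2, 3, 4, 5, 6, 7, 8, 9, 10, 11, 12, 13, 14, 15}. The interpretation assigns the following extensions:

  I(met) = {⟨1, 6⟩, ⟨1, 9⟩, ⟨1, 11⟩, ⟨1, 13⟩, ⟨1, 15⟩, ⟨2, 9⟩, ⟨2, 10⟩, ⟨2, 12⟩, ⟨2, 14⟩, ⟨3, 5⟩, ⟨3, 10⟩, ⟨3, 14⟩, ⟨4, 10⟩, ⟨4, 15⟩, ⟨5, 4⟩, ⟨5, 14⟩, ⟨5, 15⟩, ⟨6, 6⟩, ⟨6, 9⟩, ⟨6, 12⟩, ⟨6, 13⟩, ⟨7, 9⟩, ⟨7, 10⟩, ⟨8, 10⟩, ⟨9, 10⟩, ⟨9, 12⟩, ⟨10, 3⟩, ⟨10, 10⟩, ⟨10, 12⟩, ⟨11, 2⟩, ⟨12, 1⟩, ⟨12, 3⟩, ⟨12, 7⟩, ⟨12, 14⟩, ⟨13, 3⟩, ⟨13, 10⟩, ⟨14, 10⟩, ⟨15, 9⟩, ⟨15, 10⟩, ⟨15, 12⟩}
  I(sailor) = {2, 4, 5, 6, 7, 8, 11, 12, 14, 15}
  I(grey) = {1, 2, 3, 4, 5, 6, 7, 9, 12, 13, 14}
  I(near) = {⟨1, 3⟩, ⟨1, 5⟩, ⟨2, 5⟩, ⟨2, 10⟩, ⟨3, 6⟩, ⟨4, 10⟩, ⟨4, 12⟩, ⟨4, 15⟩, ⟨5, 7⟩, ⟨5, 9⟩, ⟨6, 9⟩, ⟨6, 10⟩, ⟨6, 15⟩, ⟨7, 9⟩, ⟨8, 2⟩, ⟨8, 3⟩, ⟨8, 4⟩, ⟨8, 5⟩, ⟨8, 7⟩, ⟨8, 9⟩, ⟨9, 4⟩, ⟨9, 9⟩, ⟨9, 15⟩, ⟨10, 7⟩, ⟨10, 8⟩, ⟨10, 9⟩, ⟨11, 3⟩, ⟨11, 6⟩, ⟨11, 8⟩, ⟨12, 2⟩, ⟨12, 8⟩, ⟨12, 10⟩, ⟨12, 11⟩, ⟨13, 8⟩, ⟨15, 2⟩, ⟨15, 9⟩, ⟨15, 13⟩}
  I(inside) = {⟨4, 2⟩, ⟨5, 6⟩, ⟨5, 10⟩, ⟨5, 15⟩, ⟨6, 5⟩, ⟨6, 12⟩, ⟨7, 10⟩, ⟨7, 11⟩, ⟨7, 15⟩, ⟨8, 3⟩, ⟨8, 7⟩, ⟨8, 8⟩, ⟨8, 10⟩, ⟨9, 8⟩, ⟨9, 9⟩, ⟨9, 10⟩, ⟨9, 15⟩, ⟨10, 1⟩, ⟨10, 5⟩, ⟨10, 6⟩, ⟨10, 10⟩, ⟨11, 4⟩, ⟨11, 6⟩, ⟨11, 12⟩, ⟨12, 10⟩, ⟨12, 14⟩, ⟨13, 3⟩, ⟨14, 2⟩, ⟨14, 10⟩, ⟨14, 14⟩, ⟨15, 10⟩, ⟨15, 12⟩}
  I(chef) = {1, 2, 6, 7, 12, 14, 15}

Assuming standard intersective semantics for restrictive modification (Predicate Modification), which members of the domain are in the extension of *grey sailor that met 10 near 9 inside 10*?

{7}

⟦that met 10⟧ = {x : ⟨x, 10⟩ ∈ ⟦met⟧} = {2, 3, 4, 7, 8, 9, 10, 13, 14, 15}
⟦near 9⟧ = {x : ⟨x, 9⟩ ∈ ⟦near⟧} = {5, 6, 7, 8, 9, 10, 15}
⟦inside 10⟧ = {x : ⟨x, 10⟩ ∈ ⟦inside⟧} = {5, 7, 8, 9, 10, 12, 14, 15}
⟦sailor⟧ = {2, 4, 5, 6, 7, 8, 11, 12, 14, 15}
… ∩ ⟦that met 10⟧ = {2, 4, 5, 6, 7, 8, 11, 12, 14, 15} ∩ {2, 3, 4, 7, 8, 9, 10, 13, 14, 15} = {2, 4, 7, 8, 14, 15}
… ∩ ⟦near 9⟧ = {2, 4, 7, 8, 14, 15} ∩ {5, 6, 7, 8, 9, 10, 15} = {7, 8, 15}
… ∩ ⟦inside 10⟧ = {7, 8, 15} ∩ {5, 7, 8, 9, 10, 12, 14, 15} = {7, 8, 15}
… ∩ ⟦grey⟧ = {7, 8, 15} ∩ {1, 2, 3, 4, 5, 6, 7, 9, 12, 13, 14} = {7}
So ⟦grey sailor that met 10 near 9 inside 10⟧ = {7}.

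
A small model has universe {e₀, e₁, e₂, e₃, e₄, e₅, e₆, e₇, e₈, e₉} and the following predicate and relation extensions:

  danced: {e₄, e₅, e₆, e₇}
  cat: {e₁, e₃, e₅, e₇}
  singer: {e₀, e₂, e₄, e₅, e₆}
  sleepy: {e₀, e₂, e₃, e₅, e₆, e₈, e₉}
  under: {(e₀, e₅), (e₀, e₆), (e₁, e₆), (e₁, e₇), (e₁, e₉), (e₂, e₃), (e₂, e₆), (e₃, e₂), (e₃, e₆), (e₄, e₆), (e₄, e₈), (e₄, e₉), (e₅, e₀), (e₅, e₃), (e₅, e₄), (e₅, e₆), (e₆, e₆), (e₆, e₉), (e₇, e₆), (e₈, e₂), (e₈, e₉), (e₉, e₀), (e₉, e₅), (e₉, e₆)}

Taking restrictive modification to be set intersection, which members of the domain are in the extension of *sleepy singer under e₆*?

⟦under e₆⟧ = {x : ⟨x, e₆⟩ ∈ ⟦under⟧} = {e₀, e₁, e₂, e₃, e₄, e₅, e₆, e₇, e₉}
⟦singer⟧ = {e₀, e₂, e₄, e₅, e₆}
… ∩ ⟦under e₆⟧ = {e₀, e₂, e₄, e₅, e₆} ∩ {e₀, e₁, e₂, e₃, e₄, e₅, e₆, e₇, e₉} = {e₀, e₂, e₄, e₅, e₆}
… ∩ ⟦sleepy⟧ = {e₀, e₂, e₄, e₅, e₆} ∩ {e₀, e₂, e₃, e₅, e₆, e₈, e₉} = {e₀, e₂, e₅, e₆}
So ⟦sleepy singer under e₆⟧ = {e₀, e₂, e₅, e₆}.

{e₀, e₂, e₅, e₆}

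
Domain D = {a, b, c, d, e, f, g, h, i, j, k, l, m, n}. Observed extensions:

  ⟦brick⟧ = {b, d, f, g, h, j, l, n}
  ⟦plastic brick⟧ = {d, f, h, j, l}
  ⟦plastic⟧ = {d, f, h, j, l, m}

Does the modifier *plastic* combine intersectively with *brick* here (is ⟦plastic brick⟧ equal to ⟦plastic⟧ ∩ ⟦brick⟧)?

⟦plastic⟧ ∩ ⟦brick⟧ = {d, f, h, j, l, m} ∩ {b, d, f, g, h, j, l, n} = {d, f, h, j, l}
Observed ⟦plastic brick⟧ = {d, f, h, j, l}.
These coincide, so the modifier is intersective here.

yes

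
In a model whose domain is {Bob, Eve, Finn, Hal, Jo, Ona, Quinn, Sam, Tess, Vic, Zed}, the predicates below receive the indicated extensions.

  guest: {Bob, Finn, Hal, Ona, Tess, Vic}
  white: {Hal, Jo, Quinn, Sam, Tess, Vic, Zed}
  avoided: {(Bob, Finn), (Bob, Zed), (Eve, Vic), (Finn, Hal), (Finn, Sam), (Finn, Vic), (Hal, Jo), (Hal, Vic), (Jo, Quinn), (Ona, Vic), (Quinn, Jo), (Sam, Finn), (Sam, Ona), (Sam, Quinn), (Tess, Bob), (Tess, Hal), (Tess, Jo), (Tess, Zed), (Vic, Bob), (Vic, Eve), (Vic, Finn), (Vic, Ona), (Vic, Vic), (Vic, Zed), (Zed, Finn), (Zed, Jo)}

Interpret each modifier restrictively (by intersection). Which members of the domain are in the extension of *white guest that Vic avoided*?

{Vic}

⟦that Vic avoided⟧ = {x : ⟨Vic, x⟩ ∈ ⟦avoided⟧} = {Bob, Eve, Finn, Ona, Vic, Zed}
⟦guest⟧ = {Bob, Finn, Hal, Ona, Tess, Vic}
… ∩ ⟦that Vic avoided⟧ = {Bob, Finn, Hal, Ona, Tess, Vic} ∩ {Bob, Eve, Finn, Ona, Vic, Zed} = {Bob, Finn, Ona, Vic}
… ∩ ⟦white⟧ = {Bob, Finn, Ona, Vic} ∩ {Hal, Jo, Quinn, Sam, Tess, Vic, Zed} = {Vic}
So ⟦white guest that Vic avoided⟧ = {Vic}.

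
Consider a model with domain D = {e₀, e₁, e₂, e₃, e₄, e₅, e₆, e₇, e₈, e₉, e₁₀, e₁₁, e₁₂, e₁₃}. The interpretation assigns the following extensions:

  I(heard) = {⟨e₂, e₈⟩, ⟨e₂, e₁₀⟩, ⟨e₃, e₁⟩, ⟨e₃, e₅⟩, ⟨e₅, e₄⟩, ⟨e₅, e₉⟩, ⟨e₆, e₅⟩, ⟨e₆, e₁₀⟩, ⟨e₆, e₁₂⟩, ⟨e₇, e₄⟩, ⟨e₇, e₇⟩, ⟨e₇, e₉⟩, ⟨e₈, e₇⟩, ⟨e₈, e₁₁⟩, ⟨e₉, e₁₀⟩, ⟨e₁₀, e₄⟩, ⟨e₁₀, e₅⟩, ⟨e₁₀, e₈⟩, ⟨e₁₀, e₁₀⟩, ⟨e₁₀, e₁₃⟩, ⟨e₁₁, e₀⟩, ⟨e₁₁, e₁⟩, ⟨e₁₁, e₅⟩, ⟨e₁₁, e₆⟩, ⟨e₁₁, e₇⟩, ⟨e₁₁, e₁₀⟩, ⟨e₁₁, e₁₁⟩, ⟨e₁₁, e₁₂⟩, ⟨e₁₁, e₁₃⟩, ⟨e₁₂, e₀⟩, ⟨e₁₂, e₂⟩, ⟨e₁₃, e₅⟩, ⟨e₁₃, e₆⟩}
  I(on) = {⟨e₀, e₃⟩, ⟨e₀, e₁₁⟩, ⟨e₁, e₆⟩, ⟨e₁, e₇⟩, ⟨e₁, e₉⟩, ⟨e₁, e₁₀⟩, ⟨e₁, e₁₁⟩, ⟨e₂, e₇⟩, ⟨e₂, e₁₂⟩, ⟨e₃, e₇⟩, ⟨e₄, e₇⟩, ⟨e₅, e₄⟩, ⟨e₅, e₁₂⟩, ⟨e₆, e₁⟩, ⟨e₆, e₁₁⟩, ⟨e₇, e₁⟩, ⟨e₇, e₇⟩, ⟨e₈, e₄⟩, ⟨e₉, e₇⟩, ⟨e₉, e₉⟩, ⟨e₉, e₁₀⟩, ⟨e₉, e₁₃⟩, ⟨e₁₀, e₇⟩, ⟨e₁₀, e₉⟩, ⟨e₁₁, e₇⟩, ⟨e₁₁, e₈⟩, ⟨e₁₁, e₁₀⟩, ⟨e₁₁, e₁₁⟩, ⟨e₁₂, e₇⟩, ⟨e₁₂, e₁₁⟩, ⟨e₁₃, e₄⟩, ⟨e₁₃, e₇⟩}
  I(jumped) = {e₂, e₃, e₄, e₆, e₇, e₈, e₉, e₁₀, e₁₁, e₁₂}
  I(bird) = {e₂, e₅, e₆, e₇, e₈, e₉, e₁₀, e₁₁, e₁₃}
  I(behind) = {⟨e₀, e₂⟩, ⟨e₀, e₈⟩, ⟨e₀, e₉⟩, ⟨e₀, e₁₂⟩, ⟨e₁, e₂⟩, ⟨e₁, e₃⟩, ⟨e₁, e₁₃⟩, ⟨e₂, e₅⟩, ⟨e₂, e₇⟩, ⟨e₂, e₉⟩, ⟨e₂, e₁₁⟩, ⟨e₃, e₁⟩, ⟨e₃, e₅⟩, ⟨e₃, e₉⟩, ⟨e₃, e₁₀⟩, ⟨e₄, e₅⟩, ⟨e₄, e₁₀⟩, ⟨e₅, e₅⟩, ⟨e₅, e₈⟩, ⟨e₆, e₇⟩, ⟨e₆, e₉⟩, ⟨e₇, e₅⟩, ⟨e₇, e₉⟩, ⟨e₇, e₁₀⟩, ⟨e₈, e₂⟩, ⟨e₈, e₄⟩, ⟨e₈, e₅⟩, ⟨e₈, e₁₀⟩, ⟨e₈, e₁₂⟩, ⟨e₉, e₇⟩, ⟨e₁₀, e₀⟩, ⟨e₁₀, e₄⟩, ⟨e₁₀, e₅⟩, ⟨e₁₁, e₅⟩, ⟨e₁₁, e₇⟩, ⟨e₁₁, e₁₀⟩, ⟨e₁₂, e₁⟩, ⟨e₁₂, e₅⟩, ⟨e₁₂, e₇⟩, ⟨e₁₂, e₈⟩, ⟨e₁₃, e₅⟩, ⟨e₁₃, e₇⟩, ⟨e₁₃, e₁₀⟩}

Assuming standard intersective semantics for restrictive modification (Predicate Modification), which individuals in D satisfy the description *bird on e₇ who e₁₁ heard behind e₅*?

{e₇, e₁₀, e₁₁, e₁₃}

⟦on e₇⟧ = {x : ⟨x, e₇⟩ ∈ ⟦on⟧} = {e₁, e₂, e₃, e₄, e₇, e₉, e₁₀, e₁₁, e₁₂, e₁₃}
⟦who e₁₁ heard⟧ = {x : ⟨e₁₁, x⟩ ∈ ⟦heard⟧} = {e₀, e₁, e₅, e₆, e₇, e₁₀, e₁₁, e₁₂, e₁₃}
⟦behind e₅⟧ = {x : ⟨x, e₅⟩ ∈ ⟦behind⟧} = {e₂, e₃, e₄, e₅, e₇, e₈, e₁₀, e₁₁, e₁₂, e₁₃}
⟦bird⟧ = {e₂, e₅, e₆, e₇, e₈, e₉, e₁₀, e₁₁, e₁₃}
… ∩ ⟦on e₇⟧ = {e₂, e₅, e₆, e₇, e₈, e₉, e₁₀, e₁₁, e₁₃} ∩ {e₁, e₂, e₃, e₄, e₇, e₉, e₁₀, e₁₁, e₁₂, e₁₃} = {e₂, e₇, e₉, e₁₀, e₁₁, e₁₃}
… ∩ ⟦who e₁₁ heard⟧ = {e₂, e₇, e₉, e₁₀, e₁₁, e₁₃} ∩ {e₀, e₁, e₅, e₆, e₇, e₁₀, e₁₁, e₁₂, e₁₃} = {e₇, e₁₀, e₁₁, e₁₃}
… ∩ ⟦behind e₅⟧ = {e₇, e₁₀, e₁₁, e₁₃} ∩ {e₂, e₃, e₄, e₅, e₇, e₈, e₁₀, e₁₁, e₁₂, e₁₃} = {e₇, e₁₀, e₁₁, e₁₃}
So ⟦bird on e₇ who e₁₁ heard behind e₅⟧ = {e₇, e₁₀, e₁₁, e₁₃}.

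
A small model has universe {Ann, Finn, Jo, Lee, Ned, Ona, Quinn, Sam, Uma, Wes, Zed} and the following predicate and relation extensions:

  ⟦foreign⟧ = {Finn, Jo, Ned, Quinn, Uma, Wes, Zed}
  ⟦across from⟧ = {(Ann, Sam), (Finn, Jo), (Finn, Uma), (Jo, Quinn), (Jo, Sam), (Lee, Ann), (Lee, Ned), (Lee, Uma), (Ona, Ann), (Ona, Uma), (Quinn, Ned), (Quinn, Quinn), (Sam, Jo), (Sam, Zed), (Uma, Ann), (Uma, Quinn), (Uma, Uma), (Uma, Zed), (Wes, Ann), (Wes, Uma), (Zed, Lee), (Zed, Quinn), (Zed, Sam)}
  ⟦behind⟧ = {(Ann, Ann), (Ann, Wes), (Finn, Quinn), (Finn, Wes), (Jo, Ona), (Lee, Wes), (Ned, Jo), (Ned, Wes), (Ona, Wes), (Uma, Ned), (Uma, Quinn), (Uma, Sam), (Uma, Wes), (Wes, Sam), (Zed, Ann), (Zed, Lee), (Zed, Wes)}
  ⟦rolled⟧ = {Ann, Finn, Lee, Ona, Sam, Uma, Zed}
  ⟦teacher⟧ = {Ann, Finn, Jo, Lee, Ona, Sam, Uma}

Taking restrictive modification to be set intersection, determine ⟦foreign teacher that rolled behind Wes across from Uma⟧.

{Finn, Uma}

⟦that rolled⟧ = ⟦rolled⟧ = {Ann, Finn, Lee, Ona, Sam, Uma, Zed}
⟦behind Wes⟧ = {x : ⟨x, Wes⟩ ∈ ⟦behind⟧} = {Ann, Finn, Lee, Ned, Ona, Uma, Zed}
⟦across from Uma⟧ = {x : ⟨x, Uma⟩ ∈ ⟦across from⟧} = {Finn, Lee, Ona, Uma, Wes}
⟦teacher⟧ = {Ann, Finn, Jo, Lee, Ona, Sam, Uma}
… ∩ ⟦that rolled⟧ = {Ann, Finn, Jo, Lee, Ona, Sam, Uma} ∩ {Ann, Finn, Lee, Ona, Sam, Uma, Zed} = {Ann, Finn, Lee, Ona, Sam, Uma}
… ∩ ⟦behind Wes⟧ = {Ann, Finn, Lee, Ona, Sam, Uma} ∩ {Ann, Finn, Lee, Ned, Ona, Uma, Zed} = {Ann, Finn, Lee, Ona, Uma}
… ∩ ⟦across from Uma⟧ = {Ann, Finn, Lee, Ona, Uma} ∩ {Finn, Lee, Ona, Uma, Wes} = {Finn, Lee, Ona, Uma}
… ∩ ⟦foreign⟧ = {Finn, Lee, Ona, Uma} ∩ {Finn, Jo, Ned, Quinn, Uma, Wes, Zed} = {Finn, Uma}
So ⟦foreign teacher that rolled behind Wes across from Uma⟧ = {Finn, Uma}.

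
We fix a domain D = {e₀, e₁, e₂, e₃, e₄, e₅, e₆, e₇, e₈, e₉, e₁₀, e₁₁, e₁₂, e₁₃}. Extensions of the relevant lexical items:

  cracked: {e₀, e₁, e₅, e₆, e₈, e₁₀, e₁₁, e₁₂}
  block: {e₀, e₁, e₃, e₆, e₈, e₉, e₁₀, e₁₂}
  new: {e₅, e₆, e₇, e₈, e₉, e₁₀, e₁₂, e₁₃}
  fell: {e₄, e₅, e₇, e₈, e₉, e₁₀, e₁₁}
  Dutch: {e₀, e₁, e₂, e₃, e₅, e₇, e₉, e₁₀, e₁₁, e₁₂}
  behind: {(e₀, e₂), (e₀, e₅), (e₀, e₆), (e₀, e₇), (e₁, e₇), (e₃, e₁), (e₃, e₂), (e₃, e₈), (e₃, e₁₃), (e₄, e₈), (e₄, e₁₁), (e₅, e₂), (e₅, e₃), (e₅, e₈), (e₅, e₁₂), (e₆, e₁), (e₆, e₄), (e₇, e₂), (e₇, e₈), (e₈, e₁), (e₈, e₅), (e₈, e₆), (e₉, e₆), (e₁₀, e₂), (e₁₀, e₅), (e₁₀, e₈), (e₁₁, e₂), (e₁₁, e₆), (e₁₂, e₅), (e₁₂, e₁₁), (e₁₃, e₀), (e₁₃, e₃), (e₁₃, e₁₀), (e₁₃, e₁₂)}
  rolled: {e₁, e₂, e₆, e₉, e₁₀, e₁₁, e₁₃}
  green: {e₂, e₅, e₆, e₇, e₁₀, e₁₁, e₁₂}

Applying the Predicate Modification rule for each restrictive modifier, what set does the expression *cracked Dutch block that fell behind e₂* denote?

{e₁₀}

⟦that fell⟧ = ⟦fell⟧ = {e₄, e₅, e₇, e₈, e₉, e₁₀, e₁₁}
⟦behind e₂⟧ = {x : ⟨x, e₂⟩ ∈ ⟦behind⟧} = {e₀, e₃, e₅, e₇, e₁₀, e₁₁}
⟦block⟧ = {e₀, e₁, e₃, e₆, e₈, e₉, e₁₀, e₁₂}
… ∩ ⟦that fell⟧ = {e₀, e₁, e₃, e₆, e₈, e₉, e₁₀, e₁₂} ∩ {e₄, e₅, e₇, e₈, e₉, e₁₀, e₁₁} = {e₈, e₉, e₁₀}
… ∩ ⟦behind e₂⟧ = {e₈, e₉, e₁₀} ∩ {e₀, e₃, e₅, e₇, e₁₀, e₁₁} = {e₁₀}
… ∩ ⟦cracked⟧ = {e₁₀} ∩ {e₀, e₁, e₅, e₆, e₈, e₁₀, e₁₁, e₁₂} = {e₁₀}
… ∩ ⟦Dutch⟧ = {e₁₀} ∩ {e₀, e₁, e₂, e₃, e₅, e₇, e₉, e₁₀, e₁₁, e₁₂} = {e₁₀}
So ⟦cracked Dutch block that fell behind e₂⟧ = {e₁₀}.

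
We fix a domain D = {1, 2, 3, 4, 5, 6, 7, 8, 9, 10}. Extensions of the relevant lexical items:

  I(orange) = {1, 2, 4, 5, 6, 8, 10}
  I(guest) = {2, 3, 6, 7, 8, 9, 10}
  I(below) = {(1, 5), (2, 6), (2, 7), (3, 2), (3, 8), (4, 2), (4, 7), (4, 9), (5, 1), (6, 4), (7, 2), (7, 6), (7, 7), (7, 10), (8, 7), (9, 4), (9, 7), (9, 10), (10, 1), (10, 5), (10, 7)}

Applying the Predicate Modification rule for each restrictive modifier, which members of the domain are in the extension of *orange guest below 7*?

{2, 8, 10}

⟦below 7⟧ = {x : ⟨x, 7⟩ ∈ ⟦below⟧} = {2, 4, 7, 8, 9, 10}
⟦guest⟧ = {2, 3, 6, 7, 8, 9, 10}
… ∩ ⟦below 7⟧ = {2, 3, 6, 7, 8, 9, 10} ∩ {2, 4, 7, 8, 9, 10} = {2, 7, 8, 9, 10}
… ∩ ⟦orange⟧ = {2, 7, 8, 9, 10} ∩ {1, 2, 4, 5, 6, 8, 10} = {2, 8, 10}
So ⟦orange guest below 7⟧ = {2, 8, 10}.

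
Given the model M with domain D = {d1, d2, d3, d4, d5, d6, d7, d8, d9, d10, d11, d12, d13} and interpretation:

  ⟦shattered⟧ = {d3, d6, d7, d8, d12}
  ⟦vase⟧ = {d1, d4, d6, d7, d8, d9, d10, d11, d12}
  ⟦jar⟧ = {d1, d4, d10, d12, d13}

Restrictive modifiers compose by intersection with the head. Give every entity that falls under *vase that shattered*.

{d6, d7, d8, d12}

⟦that shattered⟧ = ⟦shattered⟧ = {d3, d6, d7, d8, d12}
⟦vase⟧ = {d1, d4, d6, d7, d8, d9, d10, d11, d12}
… ∩ ⟦that shattered⟧ = {d1, d4, d6, d7, d8, d9, d10, d11, d12} ∩ {d3, d6, d7, d8, d12} = {d6, d7, d8, d12}
So ⟦vase that shattered⟧ = {d6, d7, d8, d12}.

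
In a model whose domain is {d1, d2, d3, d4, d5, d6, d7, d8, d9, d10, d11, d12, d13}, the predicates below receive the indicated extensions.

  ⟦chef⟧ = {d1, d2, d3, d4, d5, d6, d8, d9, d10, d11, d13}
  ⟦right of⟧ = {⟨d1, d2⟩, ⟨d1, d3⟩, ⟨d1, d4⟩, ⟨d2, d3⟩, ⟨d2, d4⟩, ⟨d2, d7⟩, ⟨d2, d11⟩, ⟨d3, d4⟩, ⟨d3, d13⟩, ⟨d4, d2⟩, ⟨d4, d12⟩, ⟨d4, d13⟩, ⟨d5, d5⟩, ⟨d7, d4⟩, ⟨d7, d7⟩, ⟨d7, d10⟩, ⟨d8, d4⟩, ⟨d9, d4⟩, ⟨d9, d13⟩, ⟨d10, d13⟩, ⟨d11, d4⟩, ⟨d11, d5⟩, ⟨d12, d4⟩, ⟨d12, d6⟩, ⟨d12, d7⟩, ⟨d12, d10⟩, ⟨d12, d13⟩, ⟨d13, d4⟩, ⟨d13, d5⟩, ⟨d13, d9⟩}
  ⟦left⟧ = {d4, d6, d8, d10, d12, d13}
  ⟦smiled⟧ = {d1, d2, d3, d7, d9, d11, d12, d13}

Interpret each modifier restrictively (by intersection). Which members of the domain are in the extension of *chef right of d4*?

⟦right of d4⟧ = {x : ⟨x, d4⟩ ∈ ⟦right of⟧} = {d1, d2, d3, d7, d8, d9, d11, d12, d13}
⟦chef⟧ = {d1, d2, d3, d4, d5, d6, d8, d9, d10, d11, d13}
… ∩ ⟦right of d4⟧ = {d1, d2, d3, d4, d5, d6, d8, d9, d10, d11, d13} ∩ {d1, d2, d3, d7, d8, d9, d11, d12, d13} = {d1, d2, d3, d8, d9, d11, d13}
So ⟦chef right of d4⟧ = {d1, d2, d3, d8, d9, d11, d13}.

{d1, d2, d3, d8, d9, d11, d13}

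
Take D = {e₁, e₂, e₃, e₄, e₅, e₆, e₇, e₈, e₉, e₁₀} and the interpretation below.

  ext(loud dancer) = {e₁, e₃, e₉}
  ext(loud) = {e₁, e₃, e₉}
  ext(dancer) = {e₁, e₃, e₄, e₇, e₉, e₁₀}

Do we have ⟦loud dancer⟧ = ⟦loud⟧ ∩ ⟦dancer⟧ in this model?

yes

⟦loud⟧ ∩ ⟦dancer⟧ = {e₁, e₃, e₉} ∩ {e₁, e₃, e₄, e₇, e₉, e₁₀} = {e₁, e₃, e₉}
Observed ⟦loud dancer⟧ = {e₁, e₃, e₉}.
These coincide, so the modifier is intersective here.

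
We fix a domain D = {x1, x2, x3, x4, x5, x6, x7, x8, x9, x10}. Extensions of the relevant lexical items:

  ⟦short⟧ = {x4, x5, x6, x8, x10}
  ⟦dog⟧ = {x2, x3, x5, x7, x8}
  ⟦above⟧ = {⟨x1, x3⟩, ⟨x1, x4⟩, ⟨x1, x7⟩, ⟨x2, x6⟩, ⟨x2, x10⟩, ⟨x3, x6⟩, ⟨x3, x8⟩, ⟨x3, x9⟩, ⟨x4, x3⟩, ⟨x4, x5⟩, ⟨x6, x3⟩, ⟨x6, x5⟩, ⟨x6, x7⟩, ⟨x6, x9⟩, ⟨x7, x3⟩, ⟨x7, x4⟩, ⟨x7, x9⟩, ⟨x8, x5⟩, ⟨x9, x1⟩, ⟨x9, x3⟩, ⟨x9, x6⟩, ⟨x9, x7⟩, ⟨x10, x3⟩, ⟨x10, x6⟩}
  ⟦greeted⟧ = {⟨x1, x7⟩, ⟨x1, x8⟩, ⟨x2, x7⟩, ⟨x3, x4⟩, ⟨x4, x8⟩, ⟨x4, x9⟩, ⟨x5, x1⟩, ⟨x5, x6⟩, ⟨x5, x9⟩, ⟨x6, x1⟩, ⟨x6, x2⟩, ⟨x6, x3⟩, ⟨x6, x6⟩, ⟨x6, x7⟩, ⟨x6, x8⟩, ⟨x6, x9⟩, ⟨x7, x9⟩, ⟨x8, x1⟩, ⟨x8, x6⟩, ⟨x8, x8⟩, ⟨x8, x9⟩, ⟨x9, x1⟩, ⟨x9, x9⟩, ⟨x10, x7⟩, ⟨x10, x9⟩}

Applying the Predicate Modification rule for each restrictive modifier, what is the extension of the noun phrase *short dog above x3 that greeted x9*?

⟦above x3⟧ = {x : ⟨x, x3⟩ ∈ ⟦above⟧} = {x1, x4, x6, x7, x9, x10}
⟦that greeted x9⟧ = {x : ⟨x, x9⟩ ∈ ⟦greeted⟧} = {x4, x5, x6, x7, x8, x9, x10}
⟦dog⟧ = {x2, x3, x5, x7, x8}
… ∩ ⟦above x3⟧ = {x2, x3, x5, x7, x8} ∩ {x1, x4, x6, x7, x9, x10} = {x7}
… ∩ ⟦that greeted x9⟧ = {x7} ∩ {x4, x5, x6, x7, x8, x9, x10} = {x7}
… ∩ ⟦short⟧ = {x7} ∩ {x4, x5, x6, x8, x10} = ∅
So ⟦short dog above x3 that greeted x9⟧ = { }.

{ }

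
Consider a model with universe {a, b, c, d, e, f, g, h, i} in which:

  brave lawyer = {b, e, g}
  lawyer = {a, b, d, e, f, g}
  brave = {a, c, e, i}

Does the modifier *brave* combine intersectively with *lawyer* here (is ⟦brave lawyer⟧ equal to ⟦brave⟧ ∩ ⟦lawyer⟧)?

no

⟦brave⟧ ∩ ⟦lawyer⟧ = {a, c, e, i} ∩ {a, b, d, e, f, g} = {a, e}
Observed ⟦brave lawyer⟧ = {b, e, g}.
These differ, so the modifier is not intersective in this model.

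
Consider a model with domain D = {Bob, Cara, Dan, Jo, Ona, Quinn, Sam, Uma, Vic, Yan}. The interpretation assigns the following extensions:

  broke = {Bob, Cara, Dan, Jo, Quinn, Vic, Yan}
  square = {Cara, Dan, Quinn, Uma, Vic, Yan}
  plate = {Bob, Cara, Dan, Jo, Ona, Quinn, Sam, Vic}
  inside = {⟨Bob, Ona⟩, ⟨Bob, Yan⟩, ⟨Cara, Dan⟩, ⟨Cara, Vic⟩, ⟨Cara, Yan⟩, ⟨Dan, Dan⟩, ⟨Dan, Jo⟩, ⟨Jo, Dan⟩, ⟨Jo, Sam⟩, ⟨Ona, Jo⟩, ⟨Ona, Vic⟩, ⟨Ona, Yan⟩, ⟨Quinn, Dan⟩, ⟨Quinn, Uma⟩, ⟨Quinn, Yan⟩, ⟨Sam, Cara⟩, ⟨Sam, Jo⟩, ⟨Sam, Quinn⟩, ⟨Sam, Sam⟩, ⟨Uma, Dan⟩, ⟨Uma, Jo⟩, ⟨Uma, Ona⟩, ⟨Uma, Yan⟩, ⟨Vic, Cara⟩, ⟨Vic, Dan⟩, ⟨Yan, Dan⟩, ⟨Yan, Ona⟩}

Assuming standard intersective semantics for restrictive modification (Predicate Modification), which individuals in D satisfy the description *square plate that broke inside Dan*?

⟦that broke⟧ = ⟦broke⟧ = {Bob, Cara, Dan, Jo, Quinn, Vic, Yan}
⟦inside Dan⟧ = {x : ⟨x, Dan⟩ ∈ ⟦inside⟧} = {Cara, Dan, Jo, Quinn, Uma, Vic, Yan}
⟦plate⟧ = {Bob, Cara, Dan, Jo, Ona, Quinn, Sam, Vic}
… ∩ ⟦that broke⟧ = {Bob, Cara, Dan, Jo, Ona, Quinn, Sam, Vic} ∩ {Bob, Cara, Dan, Jo, Quinn, Vic, Yan} = {Bob, Cara, Dan, Jo, Quinn, Vic}
… ∩ ⟦inside Dan⟧ = {Bob, Cara, Dan, Jo, Quinn, Vic} ∩ {Cara, Dan, Jo, Quinn, Uma, Vic, Yan} = {Cara, Dan, Jo, Quinn, Vic}
… ∩ ⟦square⟧ = {Cara, Dan, Jo, Quinn, Vic} ∩ {Cara, Dan, Quinn, Uma, Vic, Yan} = {Cara, Dan, Quinn, Vic}
So ⟦square plate that broke inside Dan⟧ = {Cara, Dan, Quinn, Vic}.

{Cara, Dan, Quinn, Vic}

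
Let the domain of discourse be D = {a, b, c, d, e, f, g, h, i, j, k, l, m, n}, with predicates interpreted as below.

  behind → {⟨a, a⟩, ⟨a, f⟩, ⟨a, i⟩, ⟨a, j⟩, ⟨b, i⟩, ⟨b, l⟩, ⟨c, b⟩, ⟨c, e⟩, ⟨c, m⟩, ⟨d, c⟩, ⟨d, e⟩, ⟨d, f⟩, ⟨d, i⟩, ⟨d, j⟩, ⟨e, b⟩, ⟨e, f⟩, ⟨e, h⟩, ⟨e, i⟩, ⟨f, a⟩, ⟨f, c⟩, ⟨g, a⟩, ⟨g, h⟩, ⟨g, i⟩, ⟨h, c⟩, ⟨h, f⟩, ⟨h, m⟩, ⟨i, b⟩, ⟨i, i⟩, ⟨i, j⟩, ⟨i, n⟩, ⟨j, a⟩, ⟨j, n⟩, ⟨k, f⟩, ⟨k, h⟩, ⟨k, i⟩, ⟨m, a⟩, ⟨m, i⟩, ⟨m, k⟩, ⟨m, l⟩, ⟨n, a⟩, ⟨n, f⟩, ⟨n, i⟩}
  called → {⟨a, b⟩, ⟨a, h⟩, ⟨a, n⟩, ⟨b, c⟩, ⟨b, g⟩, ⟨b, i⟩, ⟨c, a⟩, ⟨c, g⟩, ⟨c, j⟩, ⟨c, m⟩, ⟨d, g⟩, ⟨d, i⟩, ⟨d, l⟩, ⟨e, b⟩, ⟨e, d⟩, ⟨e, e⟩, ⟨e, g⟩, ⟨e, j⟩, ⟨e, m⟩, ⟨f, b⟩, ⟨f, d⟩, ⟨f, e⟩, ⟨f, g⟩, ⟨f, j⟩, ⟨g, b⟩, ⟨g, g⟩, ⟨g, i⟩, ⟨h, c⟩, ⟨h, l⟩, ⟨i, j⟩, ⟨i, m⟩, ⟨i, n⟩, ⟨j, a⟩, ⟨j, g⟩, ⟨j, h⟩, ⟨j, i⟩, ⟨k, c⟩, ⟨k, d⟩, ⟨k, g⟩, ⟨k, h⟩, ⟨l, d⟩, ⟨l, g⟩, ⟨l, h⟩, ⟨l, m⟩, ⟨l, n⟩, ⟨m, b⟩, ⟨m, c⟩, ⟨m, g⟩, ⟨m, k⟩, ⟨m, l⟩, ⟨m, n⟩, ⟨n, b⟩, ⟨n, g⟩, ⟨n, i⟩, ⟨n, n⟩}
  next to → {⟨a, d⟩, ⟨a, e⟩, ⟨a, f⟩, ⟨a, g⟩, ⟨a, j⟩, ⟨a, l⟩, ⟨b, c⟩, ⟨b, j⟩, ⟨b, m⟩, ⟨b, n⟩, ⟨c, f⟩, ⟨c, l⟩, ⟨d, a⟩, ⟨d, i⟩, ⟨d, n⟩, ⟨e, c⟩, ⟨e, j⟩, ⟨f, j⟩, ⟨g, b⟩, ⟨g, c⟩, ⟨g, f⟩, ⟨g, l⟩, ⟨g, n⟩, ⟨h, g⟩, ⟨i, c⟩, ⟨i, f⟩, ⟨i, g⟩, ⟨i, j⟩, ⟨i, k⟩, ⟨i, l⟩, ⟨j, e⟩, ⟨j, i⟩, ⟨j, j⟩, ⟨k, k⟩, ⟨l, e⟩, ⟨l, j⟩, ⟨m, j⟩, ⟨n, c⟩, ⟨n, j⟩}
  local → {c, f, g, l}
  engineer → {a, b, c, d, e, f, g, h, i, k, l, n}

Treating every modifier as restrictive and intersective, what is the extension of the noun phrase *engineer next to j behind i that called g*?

⟦next to j⟧ = {x : ⟨x, j⟩ ∈ ⟦next to⟧} = {a, b, e, f, i, j, l, m, n}
⟦behind i⟧ = {x : ⟨x, i⟩ ∈ ⟦behind⟧} = {a, b, d, e, g, i, k, m, n}
⟦that called g⟧ = {x : ⟨x, g⟩ ∈ ⟦called⟧} = {b, c, d, e, f, g, j, k, l, m, n}
⟦engineer⟧ = {a, b, c, d, e, f, g, h, i, k, l, n}
… ∩ ⟦next to j⟧ = {a, b, c, d, e, f, g, h, i, k, l, n} ∩ {a, b, e, f, i, j, l, m, n} = {a, b, e, f, i, l, n}
… ∩ ⟦behind i⟧ = {a, b, e, f, i, l, n} ∩ {a, b, d, e, g, i, k, m, n} = {a, b, e, i, n}
… ∩ ⟦that called g⟧ = {a, b, e, i, n} ∩ {b, c, d, e, f, g, j, k, l, m, n} = {b, e, n}
So ⟦engineer next to j behind i that called g⟧ = {b, e, n}.

{b, e, n}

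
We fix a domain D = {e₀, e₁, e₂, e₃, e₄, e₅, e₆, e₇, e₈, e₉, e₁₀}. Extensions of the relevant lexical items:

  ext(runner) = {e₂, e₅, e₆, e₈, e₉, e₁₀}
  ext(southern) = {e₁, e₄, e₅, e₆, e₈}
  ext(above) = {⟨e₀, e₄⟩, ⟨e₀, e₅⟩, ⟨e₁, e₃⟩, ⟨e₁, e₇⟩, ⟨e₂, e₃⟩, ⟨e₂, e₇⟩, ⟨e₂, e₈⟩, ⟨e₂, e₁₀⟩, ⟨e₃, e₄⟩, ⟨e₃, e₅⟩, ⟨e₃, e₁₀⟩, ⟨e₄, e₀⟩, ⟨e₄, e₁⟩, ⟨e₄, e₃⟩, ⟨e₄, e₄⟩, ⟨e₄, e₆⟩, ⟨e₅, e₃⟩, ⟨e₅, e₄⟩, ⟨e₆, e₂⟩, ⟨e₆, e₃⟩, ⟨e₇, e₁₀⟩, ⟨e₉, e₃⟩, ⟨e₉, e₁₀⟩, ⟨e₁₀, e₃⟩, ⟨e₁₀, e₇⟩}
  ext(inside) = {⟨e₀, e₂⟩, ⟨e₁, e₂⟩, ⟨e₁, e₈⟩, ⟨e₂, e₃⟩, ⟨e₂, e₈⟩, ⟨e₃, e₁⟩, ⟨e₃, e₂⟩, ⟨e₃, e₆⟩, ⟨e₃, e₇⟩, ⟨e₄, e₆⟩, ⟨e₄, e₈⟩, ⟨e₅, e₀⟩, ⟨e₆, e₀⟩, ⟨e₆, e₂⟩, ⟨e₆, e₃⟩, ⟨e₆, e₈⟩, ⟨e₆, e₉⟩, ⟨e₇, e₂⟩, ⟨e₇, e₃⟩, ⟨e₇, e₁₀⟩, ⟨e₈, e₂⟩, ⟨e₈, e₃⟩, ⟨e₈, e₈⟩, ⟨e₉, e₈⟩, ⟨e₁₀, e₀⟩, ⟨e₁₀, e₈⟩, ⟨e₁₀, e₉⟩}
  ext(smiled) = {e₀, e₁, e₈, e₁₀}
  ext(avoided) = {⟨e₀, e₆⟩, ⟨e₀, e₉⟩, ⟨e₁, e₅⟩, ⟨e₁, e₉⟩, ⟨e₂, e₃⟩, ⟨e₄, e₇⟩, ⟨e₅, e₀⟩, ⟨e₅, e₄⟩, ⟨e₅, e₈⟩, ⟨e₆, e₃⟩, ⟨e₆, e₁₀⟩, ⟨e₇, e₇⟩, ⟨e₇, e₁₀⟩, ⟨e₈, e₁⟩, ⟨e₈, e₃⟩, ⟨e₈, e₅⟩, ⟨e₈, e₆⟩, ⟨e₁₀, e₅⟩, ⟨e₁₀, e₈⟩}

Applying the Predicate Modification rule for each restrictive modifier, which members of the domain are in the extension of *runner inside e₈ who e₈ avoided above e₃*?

⟦inside e₈⟧ = {x : ⟨x, e₈⟩ ∈ ⟦inside⟧} = {e₁, e₂, e₄, e₆, e₈, e₉, e₁₀}
⟦who e₈ avoided⟧ = {x : ⟨e₈, x⟩ ∈ ⟦avoided⟧} = {e₁, e₃, e₅, e₆}
⟦above e₃⟧ = {x : ⟨x, e₃⟩ ∈ ⟦above⟧} = {e₁, e₂, e₄, e₅, e₆, e₉, e₁₀}
⟦runner⟧ = {e₂, e₅, e₆, e₈, e₉, e₁₀}
… ∩ ⟦inside e₈⟧ = {e₂, e₅, e₆, e₈, e₉, e₁₀} ∩ {e₁, e₂, e₄, e₆, e₈, e₉, e₁₀} = {e₂, e₆, e₈, e₉, e₁₀}
… ∩ ⟦who e₈ avoided⟧ = {e₂, e₆, e₈, e₉, e₁₀} ∩ {e₁, e₃, e₅, e₆} = {e₆}
… ∩ ⟦above e₃⟧ = {e₆} ∩ {e₁, e₂, e₄, e₅, e₆, e₉, e₁₀} = {e₆}
So ⟦runner inside e₈ who e₈ avoided above e₃⟧ = {e₆}.

{e₆}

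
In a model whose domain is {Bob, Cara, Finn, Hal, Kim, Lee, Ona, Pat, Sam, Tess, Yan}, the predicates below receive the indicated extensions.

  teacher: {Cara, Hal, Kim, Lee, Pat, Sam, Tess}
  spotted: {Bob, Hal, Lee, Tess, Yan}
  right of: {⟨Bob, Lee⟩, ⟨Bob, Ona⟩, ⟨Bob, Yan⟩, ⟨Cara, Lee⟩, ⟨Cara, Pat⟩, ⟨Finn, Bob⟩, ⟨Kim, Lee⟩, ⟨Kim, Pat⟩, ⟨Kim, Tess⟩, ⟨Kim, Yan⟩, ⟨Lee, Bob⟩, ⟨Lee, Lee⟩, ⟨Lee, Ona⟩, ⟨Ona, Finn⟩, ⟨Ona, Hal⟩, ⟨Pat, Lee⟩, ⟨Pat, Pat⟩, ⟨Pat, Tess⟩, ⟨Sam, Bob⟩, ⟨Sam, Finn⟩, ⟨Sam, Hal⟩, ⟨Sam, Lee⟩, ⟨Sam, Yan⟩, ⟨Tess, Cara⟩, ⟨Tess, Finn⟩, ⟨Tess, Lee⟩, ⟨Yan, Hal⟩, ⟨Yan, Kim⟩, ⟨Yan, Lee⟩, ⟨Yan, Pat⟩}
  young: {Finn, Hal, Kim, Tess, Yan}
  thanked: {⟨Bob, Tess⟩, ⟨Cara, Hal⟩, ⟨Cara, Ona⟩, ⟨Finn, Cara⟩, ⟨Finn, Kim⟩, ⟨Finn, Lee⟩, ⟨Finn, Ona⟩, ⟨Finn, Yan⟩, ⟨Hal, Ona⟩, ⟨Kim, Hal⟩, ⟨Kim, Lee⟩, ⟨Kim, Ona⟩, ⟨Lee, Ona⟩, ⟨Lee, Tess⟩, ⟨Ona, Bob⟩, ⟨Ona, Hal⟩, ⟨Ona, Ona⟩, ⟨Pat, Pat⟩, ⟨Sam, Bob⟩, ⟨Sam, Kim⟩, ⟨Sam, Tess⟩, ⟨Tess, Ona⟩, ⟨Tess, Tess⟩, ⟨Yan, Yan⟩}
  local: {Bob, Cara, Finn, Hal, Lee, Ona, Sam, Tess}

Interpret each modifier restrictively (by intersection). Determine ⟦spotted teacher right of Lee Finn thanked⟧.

{Lee}

⟦right of Lee⟧ = {x : ⟨x, Lee⟩ ∈ ⟦right of⟧} = {Bob, Cara, Kim, Lee, Pat, Sam, Tess, Yan}
⟦Finn thanked⟧ = {x : ⟨Finn, x⟩ ∈ ⟦thanked⟧} = {Cara, Kim, Lee, Ona, Yan}
⟦teacher⟧ = {Cara, Hal, Kim, Lee, Pat, Sam, Tess}
… ∩ ⟦right of Lee⟧ = {Cara, Hal, Kim, Lee, Pat, Sam, Tess} ∩ {Bob, Cara, Kim, Lee, Pat, Sam, Tess, Yan} = {Cara, Kim, Lee, Pat, Sam, Tess}
… ∩ ⟦Finn thanked⟧ = {Cara, Kim, Lee, Pat, Sam, Tess} ∩ {Cara, Kim, Lee, Ona, Yan} = {Cara, Kim, Lee}
… ∩ ⟦spotted⟧ = {Cara, Kim, Lee} ∩ {Bob, Hal, Lee, Tess, Yan} = {Lee}
So ⟦spotted teacher right of Lee Finn thanked⟧ = {Lee}.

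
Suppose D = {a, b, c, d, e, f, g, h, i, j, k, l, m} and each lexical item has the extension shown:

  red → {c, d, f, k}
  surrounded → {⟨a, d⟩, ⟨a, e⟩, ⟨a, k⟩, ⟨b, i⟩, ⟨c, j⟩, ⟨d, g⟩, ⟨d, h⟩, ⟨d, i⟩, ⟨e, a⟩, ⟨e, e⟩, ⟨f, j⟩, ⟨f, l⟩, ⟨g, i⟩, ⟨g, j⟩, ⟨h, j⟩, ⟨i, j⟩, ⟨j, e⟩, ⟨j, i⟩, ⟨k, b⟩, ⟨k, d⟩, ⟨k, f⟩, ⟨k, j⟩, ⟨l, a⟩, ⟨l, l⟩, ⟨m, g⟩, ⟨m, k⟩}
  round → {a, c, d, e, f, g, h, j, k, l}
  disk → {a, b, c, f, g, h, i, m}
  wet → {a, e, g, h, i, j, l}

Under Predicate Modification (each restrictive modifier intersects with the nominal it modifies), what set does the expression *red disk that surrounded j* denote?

⟦that surrounded j⟧ = {x : ⟨x, j⟩ ∈ ⟦surrounded⟧} = {c, f, g, h, i, k}
⟦disk⟧ = {a, b, c, f, g, h, i, m}
… ∩ ⟦that surrounded j⟧ = {a, b, c, f, g, h, i, m} ∩ {c, f, g, h, i, k} = {c, f, g, h, i}
… ∩ ⟦red⟧ = {c, f, g, h, i} ∩ {c, d, f, k} = {c, f}
So ⟦red disk that surrounded j⟧ = {c, f}.

{c, f}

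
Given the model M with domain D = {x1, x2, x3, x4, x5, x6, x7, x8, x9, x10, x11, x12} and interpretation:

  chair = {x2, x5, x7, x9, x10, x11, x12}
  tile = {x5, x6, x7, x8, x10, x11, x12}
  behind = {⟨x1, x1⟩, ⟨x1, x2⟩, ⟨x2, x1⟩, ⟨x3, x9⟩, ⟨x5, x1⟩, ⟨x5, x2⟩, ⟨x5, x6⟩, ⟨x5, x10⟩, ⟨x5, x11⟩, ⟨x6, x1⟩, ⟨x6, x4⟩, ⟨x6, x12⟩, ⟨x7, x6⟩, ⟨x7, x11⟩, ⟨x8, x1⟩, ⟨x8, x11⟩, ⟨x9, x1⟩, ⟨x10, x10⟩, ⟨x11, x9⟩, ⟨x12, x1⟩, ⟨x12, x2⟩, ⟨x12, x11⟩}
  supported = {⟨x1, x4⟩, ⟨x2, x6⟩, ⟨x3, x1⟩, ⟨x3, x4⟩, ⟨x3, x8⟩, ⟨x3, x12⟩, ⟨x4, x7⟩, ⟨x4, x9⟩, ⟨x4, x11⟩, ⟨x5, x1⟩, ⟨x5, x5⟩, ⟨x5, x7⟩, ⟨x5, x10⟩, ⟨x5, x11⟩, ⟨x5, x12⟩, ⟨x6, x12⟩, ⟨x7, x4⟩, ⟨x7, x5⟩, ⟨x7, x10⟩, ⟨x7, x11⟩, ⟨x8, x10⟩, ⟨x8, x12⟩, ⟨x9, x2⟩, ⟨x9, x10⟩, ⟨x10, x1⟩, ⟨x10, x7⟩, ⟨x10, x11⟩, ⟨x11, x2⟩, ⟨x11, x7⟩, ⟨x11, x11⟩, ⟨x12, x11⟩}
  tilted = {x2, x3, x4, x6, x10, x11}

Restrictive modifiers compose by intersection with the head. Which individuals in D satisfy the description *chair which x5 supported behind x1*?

{x5, x12}

⟦which x5 supported⟧ = {x : ⟨x5, x⟩ ∈ ⟦supported⟧} = {x1, x5, x7, x10, x11, x12}
⟦behind x1⟧ = {x : ⟨x, x1⟩ ∈ ⟦behind⟧} = {x1, x2, x5, x6, x8, x9, x12}
⟦chair⟧ = {x2, x5, x7, x9, x10, x11, x12}
… ∩ ⟦which x5 supported⟧ = {x2, x5, x7, x9, x10, x11, x12} ∩ {x1, x5, x7, x10, x11, x12} = {x5, x7, x10, x11, x12}
… ∩ ⟦behind x1⟧ = {x5, x7, x10, x11, x12} ∩ {x1, x2, x5, x6, x8, x9, x12} = {x5, x12}
So ⟦chair which x5 supported behind x1⟧ = {x5, x12}.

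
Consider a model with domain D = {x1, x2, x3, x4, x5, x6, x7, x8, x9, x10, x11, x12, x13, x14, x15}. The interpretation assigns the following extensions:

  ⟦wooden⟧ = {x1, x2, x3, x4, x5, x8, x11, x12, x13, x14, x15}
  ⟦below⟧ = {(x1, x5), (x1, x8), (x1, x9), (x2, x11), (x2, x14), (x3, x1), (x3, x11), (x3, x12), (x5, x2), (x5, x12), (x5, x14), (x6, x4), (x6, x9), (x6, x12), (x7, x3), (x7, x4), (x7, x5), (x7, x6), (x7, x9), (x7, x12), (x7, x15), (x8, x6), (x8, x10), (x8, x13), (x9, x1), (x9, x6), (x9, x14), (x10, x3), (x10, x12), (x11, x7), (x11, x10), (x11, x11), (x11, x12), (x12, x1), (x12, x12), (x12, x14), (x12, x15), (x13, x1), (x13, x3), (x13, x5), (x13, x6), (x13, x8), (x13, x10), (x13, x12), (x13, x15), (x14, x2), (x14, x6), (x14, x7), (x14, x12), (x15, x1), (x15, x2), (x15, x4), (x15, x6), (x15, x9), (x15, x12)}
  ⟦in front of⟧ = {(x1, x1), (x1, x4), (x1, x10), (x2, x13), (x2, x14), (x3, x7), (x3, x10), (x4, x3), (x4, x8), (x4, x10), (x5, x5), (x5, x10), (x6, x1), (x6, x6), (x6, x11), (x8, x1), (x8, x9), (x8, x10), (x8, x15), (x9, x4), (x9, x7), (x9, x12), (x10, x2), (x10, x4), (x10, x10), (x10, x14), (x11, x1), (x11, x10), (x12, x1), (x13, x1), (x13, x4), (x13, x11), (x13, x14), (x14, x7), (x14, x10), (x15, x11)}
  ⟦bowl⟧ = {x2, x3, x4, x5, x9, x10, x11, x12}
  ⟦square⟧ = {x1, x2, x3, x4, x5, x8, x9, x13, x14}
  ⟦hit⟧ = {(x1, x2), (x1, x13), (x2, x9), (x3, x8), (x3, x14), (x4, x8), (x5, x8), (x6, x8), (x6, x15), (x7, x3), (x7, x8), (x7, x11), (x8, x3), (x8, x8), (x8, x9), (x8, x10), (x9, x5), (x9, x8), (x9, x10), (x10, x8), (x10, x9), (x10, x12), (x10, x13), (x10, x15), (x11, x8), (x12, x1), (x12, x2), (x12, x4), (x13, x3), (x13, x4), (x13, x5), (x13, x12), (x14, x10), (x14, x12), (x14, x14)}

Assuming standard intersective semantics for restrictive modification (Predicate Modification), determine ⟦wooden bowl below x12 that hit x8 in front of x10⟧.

⟦below x12⟧ = {x : ⟨x, x12⟩ ∈ ⟦below⟧} = {x3, x5, x6, x7, x10, x11, x12, x13, x14, x15}
⟦that hit x8⟧ = {x : ⟨x, x8⟩ ∈ ⟦hit⟧} = {x3, x4, x5, x6, x7, x8, x9, x10, x11}
⟦in front of x10⟧ = {x : ⟨x, x10⟩ ∈ ⟦in front of⟧} = {x1, x3, x4, x5, x8, x10, x11, x14}
⟦bowl⟧ = {x2, x3, x4, x5, x9, x10, x11, x12}
… ∩ ⟦below x12⟧ = {x2, x3, x4, x5, x9, x10, x11, x12} ∩ {x3, x5, x6, x7, x10, x11, x12, x13, x14, x15} = {x3, x5, x10, x11, x12}
… ∩ ⟦that hit x8⟧ = {x3, x5, x10, x11, x12} ∩ {x3, x4, x5, x6, x7, x8, x9, x10, x11} = {x3, x5, x10, x11}
… ∩ ⟦in front of x10⟧ = {x3, x5, x10, x11} ∩ {x1, x3, x4, x5, x8, x10, x11, x14} = {x3, x5, x10, x11}
… ∩ ⟦wooden⟧ = {x3, x5, x10, x11} ∩ {x1, x2, x3, x4, x5, x8, x11, x12, x13, x14, x15} = {x3, x5, x11}
So ⟦wooden bowl below x12 that hit x8 in front of x10⟧ = {x3, x5, x11}.

{x3, x5, x11}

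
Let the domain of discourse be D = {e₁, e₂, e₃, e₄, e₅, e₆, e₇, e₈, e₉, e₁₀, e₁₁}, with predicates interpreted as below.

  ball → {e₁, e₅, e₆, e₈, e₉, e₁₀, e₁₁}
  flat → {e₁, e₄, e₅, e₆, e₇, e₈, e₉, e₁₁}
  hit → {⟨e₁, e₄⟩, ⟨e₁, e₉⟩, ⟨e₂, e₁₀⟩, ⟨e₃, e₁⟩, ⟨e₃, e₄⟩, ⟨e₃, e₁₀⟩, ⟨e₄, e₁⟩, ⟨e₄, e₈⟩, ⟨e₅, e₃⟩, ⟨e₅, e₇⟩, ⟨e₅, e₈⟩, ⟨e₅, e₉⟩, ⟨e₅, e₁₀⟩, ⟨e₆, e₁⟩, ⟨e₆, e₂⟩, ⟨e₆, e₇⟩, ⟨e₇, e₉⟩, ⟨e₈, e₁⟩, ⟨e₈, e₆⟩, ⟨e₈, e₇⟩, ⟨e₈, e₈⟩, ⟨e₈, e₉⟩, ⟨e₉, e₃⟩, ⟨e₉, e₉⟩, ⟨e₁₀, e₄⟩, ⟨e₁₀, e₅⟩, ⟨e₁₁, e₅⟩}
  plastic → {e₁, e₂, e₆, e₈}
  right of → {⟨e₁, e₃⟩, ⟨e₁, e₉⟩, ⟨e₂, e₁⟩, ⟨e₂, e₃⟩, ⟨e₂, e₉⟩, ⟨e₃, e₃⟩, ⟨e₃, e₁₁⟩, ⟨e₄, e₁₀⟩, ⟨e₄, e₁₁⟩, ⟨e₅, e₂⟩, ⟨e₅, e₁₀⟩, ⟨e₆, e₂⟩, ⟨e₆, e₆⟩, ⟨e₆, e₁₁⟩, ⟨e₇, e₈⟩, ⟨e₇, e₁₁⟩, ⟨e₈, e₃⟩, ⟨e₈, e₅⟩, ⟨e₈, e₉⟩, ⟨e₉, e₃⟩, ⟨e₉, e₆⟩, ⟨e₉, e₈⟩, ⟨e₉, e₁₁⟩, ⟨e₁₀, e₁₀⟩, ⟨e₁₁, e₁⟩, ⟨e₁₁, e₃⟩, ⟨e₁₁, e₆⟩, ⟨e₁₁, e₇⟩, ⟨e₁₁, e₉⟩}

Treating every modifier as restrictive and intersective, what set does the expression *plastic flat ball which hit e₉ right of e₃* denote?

{e₁, e₈}

⟦which hit e₉⟧ = {x : ⟨x, e₉⟩ ∈ ⟦hit⟧} = {e₁, e₅, e₇, e₈, e₉}
⟦right of e₃⟧ = {x : ⟨x, e₃⟩ ∈ ⟦right of⟧} = {e₁, e₂, e₃, e₈, e₉, e₁₁}
⟦ball⟧ = {e₁, e₅, e₆, e₈, e₉, e₁₀, e₁₁}
… ∩ ⟦which hit e₉⟧ = {e₁, e₅, e₆, e₈, e₉, e₁₀, e₁₁} ∩ {e₁, e₅, e₇, e₈, e₉} = {e₁, e₅, e₈, e₉}
… ∩ ⟦right of e₃⟧ = {e₁, e₅, e₈, e₉} ∩ {e₁, e₂, e₃, e₈, e₉, e₁₁} = {e₁, e₈, e₉}
… ∩ ⟦plastic⟧ = {e₁, e₈, e₉} ∩ {e₁, e₂, e₆, e₈} = {e₁, e₈}
… ∩ ⟦flat⟧ = {e₁, e₈} ∩ {e₁, e₄, e₅, e₆, e₇, e₈, e₉, e₁₁} = {e₁, e₈}
So ⟦plastic flat ball which hit e₉ right of e₃⟧ = {e₁, e₈}.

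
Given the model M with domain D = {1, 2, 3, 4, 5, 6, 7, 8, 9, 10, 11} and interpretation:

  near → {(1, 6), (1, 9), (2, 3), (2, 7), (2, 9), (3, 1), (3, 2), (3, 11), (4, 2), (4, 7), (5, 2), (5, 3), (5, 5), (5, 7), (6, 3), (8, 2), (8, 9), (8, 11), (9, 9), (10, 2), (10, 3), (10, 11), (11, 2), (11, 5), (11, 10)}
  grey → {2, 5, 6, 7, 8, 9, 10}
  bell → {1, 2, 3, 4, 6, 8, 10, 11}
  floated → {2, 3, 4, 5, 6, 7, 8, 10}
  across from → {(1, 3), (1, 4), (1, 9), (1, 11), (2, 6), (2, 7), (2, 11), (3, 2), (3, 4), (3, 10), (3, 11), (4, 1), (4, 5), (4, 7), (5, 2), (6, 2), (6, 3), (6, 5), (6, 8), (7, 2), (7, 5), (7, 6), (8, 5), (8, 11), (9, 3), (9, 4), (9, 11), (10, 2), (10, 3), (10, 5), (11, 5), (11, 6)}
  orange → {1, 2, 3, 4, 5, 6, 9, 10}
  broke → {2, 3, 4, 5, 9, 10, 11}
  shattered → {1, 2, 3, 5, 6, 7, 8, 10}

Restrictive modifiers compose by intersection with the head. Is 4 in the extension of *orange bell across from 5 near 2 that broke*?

yes

⟦across from 5⟧ = {x : ⟨x, 5⟩ ∈ ⟦across from⟧} = {4, 6, 7, 8, 10, 11}
⟦near 2⟧ = {x : ⟨x, 2⟩ ∈ ⟦near⟧} = {3, 4, 5, 8, 10, 11}
⟦that broke⟧ = ⟦broke⟧ = {2, 3, 4, 5, 9, 10, 11}
⟦bell⟧ = {1, 2, 3, 4, 6, 8, 10, 11}
… ∩ ⟦across from 5⟧ = {1, 2, 3, 4, 6, 8, 10, 11} ∩ {4, 6, 7, 8, 10, 11} = {4, 6, 8, 10, 11}
… ∩ ⟦near 2⟧ = {4, 6, 8, 10, 11} ∩ {3, 4, 5, 8, 10, 11} = {4, 8, 10, 11}
… ∩ ⟦that broke⟧ = {4, 8, 10, 11} ∩ {2, 3, 4, 5, 9, 10, 11} = {4, 10, 11}
… ∩ ⟦orange⟧ = {4, 10, 11} ∩ {1, 2, 3, 4, 5, 6, 9, 10} = {4, 10}
⟦orange bell across from 5 near 2 that broke⟧ = {4, 10}; 4 ∈ this set.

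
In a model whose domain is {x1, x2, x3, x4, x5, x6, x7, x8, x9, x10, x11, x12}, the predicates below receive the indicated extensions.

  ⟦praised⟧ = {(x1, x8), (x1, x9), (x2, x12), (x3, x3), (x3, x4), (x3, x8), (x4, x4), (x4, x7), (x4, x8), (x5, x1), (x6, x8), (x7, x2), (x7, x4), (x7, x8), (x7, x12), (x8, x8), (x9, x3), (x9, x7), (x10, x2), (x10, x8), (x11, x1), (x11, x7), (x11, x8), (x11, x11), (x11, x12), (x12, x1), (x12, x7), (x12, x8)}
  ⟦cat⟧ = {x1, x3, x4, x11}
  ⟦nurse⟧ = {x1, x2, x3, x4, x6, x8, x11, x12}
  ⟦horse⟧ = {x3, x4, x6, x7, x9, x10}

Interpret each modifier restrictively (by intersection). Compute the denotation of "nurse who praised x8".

⟦who praised x8⟧ = {x : ⟨x, x8⟩ ∈ ⟦praised⟧} = {x1, x3, x4, x6, x7, x8, x10, x11, x12}
⟦nurse⟧ = {x1, x2, x3, x4, x6, x8, x11, x12}
… ∩ ⟦who praised x8⟧ = {x1, x2, x3, x4, x6, x8, x11, x12} ∩ {x1, x3, x4, x6, x7, x8, x10, x11, x12} = {x1, x3, x4, x6, x8, x11, x12}
So ⟦nurse who praised x8⟧ = {x1, x3, x4, x6, x8, x11, x12}.

{x1, x3, x4, x6, x8, x11, x12}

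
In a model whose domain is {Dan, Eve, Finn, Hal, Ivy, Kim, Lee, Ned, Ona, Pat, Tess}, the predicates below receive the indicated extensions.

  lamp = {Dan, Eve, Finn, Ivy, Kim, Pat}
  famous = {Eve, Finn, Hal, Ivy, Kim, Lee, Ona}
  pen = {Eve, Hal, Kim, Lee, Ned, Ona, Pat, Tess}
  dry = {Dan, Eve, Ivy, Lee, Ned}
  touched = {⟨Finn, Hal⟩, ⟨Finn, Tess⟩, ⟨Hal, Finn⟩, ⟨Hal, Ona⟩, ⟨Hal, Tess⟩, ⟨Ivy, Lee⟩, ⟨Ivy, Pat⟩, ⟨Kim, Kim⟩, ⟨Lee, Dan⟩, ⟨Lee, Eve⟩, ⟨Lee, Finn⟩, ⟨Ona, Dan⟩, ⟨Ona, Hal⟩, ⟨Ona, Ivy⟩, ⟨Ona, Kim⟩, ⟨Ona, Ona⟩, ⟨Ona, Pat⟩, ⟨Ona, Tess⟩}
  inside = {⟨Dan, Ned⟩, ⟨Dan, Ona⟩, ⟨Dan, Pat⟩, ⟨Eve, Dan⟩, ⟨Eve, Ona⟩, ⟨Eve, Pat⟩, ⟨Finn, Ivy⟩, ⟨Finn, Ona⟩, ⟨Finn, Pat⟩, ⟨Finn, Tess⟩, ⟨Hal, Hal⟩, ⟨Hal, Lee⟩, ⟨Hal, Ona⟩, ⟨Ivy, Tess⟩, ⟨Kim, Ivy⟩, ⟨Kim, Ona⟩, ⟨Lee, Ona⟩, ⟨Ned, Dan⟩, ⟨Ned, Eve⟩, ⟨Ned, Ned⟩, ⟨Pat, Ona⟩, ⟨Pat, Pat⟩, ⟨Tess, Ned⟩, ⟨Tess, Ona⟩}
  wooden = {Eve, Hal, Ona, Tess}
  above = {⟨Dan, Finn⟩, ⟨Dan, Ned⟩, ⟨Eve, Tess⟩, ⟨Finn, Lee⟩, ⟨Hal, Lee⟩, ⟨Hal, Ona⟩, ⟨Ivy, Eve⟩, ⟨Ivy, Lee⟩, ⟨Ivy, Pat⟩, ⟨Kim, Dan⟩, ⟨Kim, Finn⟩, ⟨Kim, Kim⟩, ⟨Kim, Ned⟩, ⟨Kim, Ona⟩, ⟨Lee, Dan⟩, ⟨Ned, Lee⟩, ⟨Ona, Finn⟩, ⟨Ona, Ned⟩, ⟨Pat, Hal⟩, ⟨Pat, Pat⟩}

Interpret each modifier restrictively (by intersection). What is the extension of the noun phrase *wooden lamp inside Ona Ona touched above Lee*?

⟦inside Ona⟧ = {x : ⟨x, Ona⟩ ∈ ⟦inside⟧} = {Dan, Eve, Finn, Hal, Kim, Lee, Pat, Tess}
⟦Ona touched⟧ = {x : ⟨Ona, x⟩ ∈ ⟦touched⟧} = {Dan, Hal, Ivy, Kim, Ona, Pat, Tess}
⟦above Lee⟧ = {x : ⟨x, Lee⟩ ∈ ⟦above⟧} = {Finn, Hal, Ivy, Ned}
⟦lamp⟧ = {Dan, Eve, Finn, Ivy, Kim, Pat}
… ∩ ⟦inside Ona⟧ = {Dan, Eve, Finn, Ivy, Kim, Pat} ∩ {Dan, Eve, Finn, Hal, Kim, Lee, Pat, Tess} = {Dan, Eve, Finn, Kim, Pat}
… ∩ ⟦Ona touched⟧ = {Dan, Eve, Finn, Kim, Pat} ∩ {Dan, Hal, Ivy, Kim, Ona, Pat, Tess} = {Dan, Kim, Pat}
… ∩ ⟦above Lee⟧ = {Dan, Kim, Pat} ∩ {Finn, Hal, Ivy, Ned} = ∅
… ∩ ⟦wooden⟧ = ∅ ∩ {Eve, Hal, Ona, Tess} = ∅
So ⟦wooden lamp inside Ona Ona touched above Lee⟧ = {}.

{}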